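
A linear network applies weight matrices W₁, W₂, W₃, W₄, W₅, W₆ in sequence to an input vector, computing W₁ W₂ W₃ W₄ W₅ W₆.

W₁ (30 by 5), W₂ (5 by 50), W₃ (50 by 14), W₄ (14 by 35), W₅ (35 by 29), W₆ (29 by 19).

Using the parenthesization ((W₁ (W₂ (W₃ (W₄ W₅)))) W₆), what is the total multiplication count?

(W₄ W₅): 14×35 by 35×29 → 14×29, cost 14·35·29 = 14210
(W₃ (W₄ W₅)): 50×14 by 14×29 → 50×29, cost 50·14·29 = 20300; cumulative 34510
(W₂ (W₃ (W₄ W₅))): 5×50 by 50×29 → 5×29, cost 5·50·29 = 7250; cumulative 41760
(W₁ (W₂ (W₃ (W₄ W₅)))): 30×5 by 5×29 → 30×29, cost 30·5·29 = 4350; cumulative 46110
((W₁ (W₂ (W₃ (W₄ W₅)))) W₆): 30×29 by 29×19 → 30×19, cost 30·29·19 = 16530; cumulative 62640
Total: 62640 scalar multiplications.

62640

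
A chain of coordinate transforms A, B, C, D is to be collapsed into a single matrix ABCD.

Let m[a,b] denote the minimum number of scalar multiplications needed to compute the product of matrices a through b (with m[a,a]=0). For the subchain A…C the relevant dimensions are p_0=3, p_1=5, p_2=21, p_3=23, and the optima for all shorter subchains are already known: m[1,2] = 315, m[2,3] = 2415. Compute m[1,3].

1764

m[1,3] = min over k∈[1,2] of m[1,k]+m[k+1,3]+p_{0}·p_k·p_{3}.
k=1: 0 + 2415 + 3·5·23 = 2760; k=2: 315 + 0 + 3·21·23 = 1764.
Minimum: 1764 at k=2.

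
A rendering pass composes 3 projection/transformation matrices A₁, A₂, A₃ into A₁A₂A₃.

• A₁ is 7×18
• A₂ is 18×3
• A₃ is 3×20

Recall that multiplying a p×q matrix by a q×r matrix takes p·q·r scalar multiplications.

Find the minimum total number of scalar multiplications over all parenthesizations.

798

Order (A₁(A₂A₃)): (A₂A₃): 18×3 by 3×20 → 18×20, cost 18·3·20 = 1080; (A₁(A₂A₃)): 7×18 by 18×20 → 7×20, cost 7·18·20 = 2520; cumulative 3600. Total 3600.
Order ((A₁A₂)A₃): (A₁A₂): 7×18 by 18×3 → 7×3, cost 7·18·3 = 378; ((A₁A₂)A₃): 7×3 by 3×20 → 7×20, cost 7·3·20 = 420; cumulative 798. Total 798.
Minimum: 798.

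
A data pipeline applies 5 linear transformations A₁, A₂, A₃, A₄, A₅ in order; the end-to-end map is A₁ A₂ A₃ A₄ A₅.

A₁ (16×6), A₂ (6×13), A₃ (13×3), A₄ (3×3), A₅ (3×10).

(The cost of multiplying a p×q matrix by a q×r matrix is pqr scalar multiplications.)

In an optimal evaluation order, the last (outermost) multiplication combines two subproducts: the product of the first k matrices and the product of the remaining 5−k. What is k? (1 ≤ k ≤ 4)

4

Adjacent pairs: A₁A₂ = 16·6·13 = 1248; A₂A₃ = 6·13·3 = 234; A₃A₄ = 13·3·3 = 117; A₄A₅ = 3·3·10 = 90.
Length 3: A₁..A₃: k=1: 0+234+16·6·3=522; k=2: 1248+0+16·13·3=1872 → min 522 | A₂..A₄: k=2: 0+117+6·13·3=351; k=3: 234+0+6·3·3=288 → min 288 | A₃..A₅: k=3: 0+90+13·3·10=480; k=4: 117+0+13·3·10=507 → min 480.
Length 4: A₁..A₄: k=1: 0+288+16·6·3=576; k=2: 1248+117+16·13·3=1989; k=3: 522+0+16·3·3=666 → min 576 | A₂..A₅: k=2: 0+480+6·13·10=1260; k=3: 234+90+6·3·10=504; k=4: 288+0+6·3·10=468 → min 468.
Top-level splits: k=1: (A₁..A₁)·(A₂..A₅) → 0+468+16·6·10 = 1428; k=2: (A₁..A₂)·(A₃..A₅) → 1248+480+16·13·10 = 3808; k=3: (A₁..A₃)·(A₄..A₅) → 522+90+16·3·10 = 1092; k=4: (A₁..A₄)·(A₅..A₅) → 576+0+16·3·10 = 1056.
Best split is after A₄, i.e. k = 4.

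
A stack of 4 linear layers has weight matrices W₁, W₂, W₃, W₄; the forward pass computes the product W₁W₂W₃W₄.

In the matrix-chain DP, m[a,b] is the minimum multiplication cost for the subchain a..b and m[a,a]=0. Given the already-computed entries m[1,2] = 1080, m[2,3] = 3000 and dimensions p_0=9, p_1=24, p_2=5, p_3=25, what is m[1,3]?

2205

m[1,3] = min over k∈[1,2] of m[1,k]+m[k+1,3]+p_{0}·p_k·p_{3}.
k=1: 0 + 3000 + 9·24·25 = 8400; k=2: 1080 + 0 + 9·5·25 = 2205.
Minimum: 2205 at k=2.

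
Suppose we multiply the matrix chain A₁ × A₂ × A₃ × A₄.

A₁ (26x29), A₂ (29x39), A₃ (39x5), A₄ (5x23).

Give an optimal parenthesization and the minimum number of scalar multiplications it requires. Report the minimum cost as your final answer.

Adjacent pairs: A₁A₂ = 26·29·39 = 29406; A₂A₃ = 29·39·5 = 5655; A₃A₄ = 39·5·23 = 4485.
Length 3: A₁..A₃: k=1: 0+5655+26·29·5=9425; k=2: 29406+0+26·39·5=34476 → min 9425 | A₂..A₄: k=2: 0+4485+29·39·23=30498; k=3: 5655+0+29·5·23=8990 → min 8990.
Length 4: A₁..A₄: k=1: 0+8990+26·29·23=26332; k=2: 29406+4485+26·39·23=57213; k=3: 9425+0+26·5·23=12415 → min 12415.
Optimal parenthesization: ((A₁ × (A₂ × A₃)) × A₄) with cost 12415.

12415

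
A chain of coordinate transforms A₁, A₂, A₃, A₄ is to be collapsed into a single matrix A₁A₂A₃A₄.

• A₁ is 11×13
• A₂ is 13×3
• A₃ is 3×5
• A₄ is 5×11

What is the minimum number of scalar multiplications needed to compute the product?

Adjacent pairs: A₁A₂ = 11·13·3 = 429; A₂A₃ = 13·3·5 = 195; A₃A₄ = 3·5·11 = 165.
Length 3: A₁..A₃: k=1: 0+195+11·13·5=910; k=2: 429+0+11·3·5=594 → min 594 | A₂..A₄: k=2: 0+165+13·3·11=594; k=3: 195+0+13·5·11=910 → min 594.
Length 4: A₁..A₄: k=1: 0+594+11·13·11=2167; k=2: 429+165+11·3·11=957; k=3: 594+0+11·5·11=1199 → min 957.
Optimal order: ((A₁A₂)(A₃A₄)) with cost 957.

957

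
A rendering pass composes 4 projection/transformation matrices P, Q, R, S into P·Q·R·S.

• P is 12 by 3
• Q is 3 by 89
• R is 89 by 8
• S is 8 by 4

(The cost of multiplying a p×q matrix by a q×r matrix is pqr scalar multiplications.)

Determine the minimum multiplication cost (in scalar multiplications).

2376

Adjacent pairs: PQ = 12·3·89 = 3204; QR = 3·89·8 = 2136; RS = 89·8·4 = 2848.
Length 3: P..R: k=1: 0+2136+12·3·8=2424; k=2: 3204+0+12·89·8=11748 → min 2424 | Q..S: k=2: 0+2848+3·89·4=3916; k=3: 2136+0+3·8·4=2232 → min 2232.
Length 4: P..S: k=1: 0+2232+12·3·4=2376; k=2: 3204+2848+12·89·4=10324; k=3: 2424+0+12·8·4=2808 → min 2376.
Optimal order: (P·((Q·R)·S)) with cost 2376.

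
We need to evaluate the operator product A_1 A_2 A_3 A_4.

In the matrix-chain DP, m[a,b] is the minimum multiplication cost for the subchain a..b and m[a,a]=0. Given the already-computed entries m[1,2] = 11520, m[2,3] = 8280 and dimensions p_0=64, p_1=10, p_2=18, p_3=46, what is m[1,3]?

37720

m[1,3] = min over k∈[1,2] of m[1,k]+m[k+1,3]+p_{0}·p_k·p_{3}.
k=1: 0 + 8280 + 64·10·46 = 37720; k=2: 11520 + 0 + 64·18·46 = 64512.
Minimum: 37720 at k=1.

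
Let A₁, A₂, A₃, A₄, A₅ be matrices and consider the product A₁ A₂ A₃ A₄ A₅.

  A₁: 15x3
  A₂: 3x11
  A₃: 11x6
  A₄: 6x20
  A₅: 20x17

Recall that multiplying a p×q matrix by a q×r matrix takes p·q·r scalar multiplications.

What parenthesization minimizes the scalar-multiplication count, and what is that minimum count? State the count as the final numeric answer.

Adjacent pairs: A₁A₂ = 15·3·11 = 495; A₂A₃ = 3·11·6 = 198; A₃A₄ = 11·6·20 = 1320; A₄A₅ = 6·20·17 = 2040.
Length 3: A₁..A₃: k=1: 0+198+15·3·6=468; k=2: 495+0+15·11·6=1485 → min 468 | A₂..A₄: k=2: 0+1320+3·11·20=1980; k=3: 198+0+3·6·20=558 → min 558 | A₃..A₅: k=3: 0+2040+11·6·17=3162; k=4: 1320+0+11·20·17=5060 → min 3162.
Length 4: A₁..A₄: k=1: 0+558+15·3·20=1458; k=2: 495+1320+15·11·20=5115; k=3: 468+0+15·6·20=2268 → min 1458 | A₂..A₅: k=2: 0+3162+3·11·17=3723; k=3: 198+2040+3·6·17=2544; k=4: 558+0+3·20·17=1578 → min 1578.
Length 5: A₁..A₅: k=1: 0+1578+15·3·17=2343; k=2: 495+3162+15·11·17=6462; k=3: 468+2040+15·6·17=4038; k=4: 1458+0+15·20·17=6558 → min 2343.
Optimal parenthesization: (A₁ (((A₂ A₃) A₄) A₅)) with cost 2343.

2343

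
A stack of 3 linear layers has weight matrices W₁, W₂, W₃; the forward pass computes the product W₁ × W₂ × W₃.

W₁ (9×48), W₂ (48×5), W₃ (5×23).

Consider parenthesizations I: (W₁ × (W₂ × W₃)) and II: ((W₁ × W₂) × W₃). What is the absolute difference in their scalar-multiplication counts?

12261

Order I = (W₁ × (W₂ × W₃)): (W₂ × W₃): 48×5 by 5×23 → 48×23, cost 48·5·23 = 5520; (W₁ × (W₂ × W₃)): 9×48 by 48×23 → 9×23, cost 9·48·23 = 9936; cumulative 15456. Total 15456.
Order II = ((W₁ × W₂) × W₃): (W₁ × W₂): 9×48 by 48×5 → 9×5, cost 9·48·5 = 2160; ((W₁ × W₂) × W₃): 9×5 by 5×23 → 9×23, cost 9·5·23 = 1035; cumulative 3195. Total 3195.
Difference: |15456 − 3195| = 12261.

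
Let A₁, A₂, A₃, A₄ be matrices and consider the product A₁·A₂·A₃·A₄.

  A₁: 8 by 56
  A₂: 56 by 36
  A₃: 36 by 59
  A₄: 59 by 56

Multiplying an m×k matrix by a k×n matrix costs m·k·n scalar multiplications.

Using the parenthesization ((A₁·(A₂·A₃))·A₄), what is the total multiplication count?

171808

(A₂·A₃): 56×36 by 36×59 → 56×59, cost 56·36·59 = 118944
(A₁·(A₂·A₃)): 8×56 by 56×59 → 8×59, cost 8·56·59 = 26432; cumulative 145376
((A₁·(A₂·A₃))·A₄): 8×59 by 59×56 → 8×56, cost 8·59·56 = 26432; cumulative 171808
Total: 171808 scalar multiplications.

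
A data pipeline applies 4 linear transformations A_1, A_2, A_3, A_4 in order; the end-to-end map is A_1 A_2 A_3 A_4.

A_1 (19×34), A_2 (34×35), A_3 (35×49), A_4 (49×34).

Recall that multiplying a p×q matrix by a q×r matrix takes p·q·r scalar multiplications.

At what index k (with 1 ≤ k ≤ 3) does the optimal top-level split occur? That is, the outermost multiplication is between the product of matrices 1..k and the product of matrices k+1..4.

Adjacent pairs: A_1A_2 = 19·34·35 = 22610; A_2A_3 = 34·35·49 = 58310; A_3A_4 = 35·49·34 = 58310.
Length 3: A_1..A_3: k=1: 0+58310+19·34·49=89964; k=2: 22610+0+19·35·49=55195 → min 55195 | A_2..A_4: k=2: 0+58310+34·35·34=98770; k=3: 58310+0+34·49·34=114954 → min 98770.
Top-level splits: k=1: (A_1..A_1)·(A_2..A_4) → 0+98770+19·34·34 = 120734; k=2: (A_1..A_2)·(A_3..A_4) → 22610+58310+19·35·34 = 103530; k=3: (A_1..A_3)·(A_4..A_4) → 55195+0+19·49·34 = 86849.
Best split is after A_3, i.e. k = 3.

3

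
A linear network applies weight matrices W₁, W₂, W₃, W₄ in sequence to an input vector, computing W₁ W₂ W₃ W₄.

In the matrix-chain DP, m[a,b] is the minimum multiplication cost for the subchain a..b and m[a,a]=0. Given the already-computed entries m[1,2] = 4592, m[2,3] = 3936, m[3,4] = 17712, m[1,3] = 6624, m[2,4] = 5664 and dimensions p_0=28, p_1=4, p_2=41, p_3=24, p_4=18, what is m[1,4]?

m[1,4] = min over k∈[1,3] of m[1,k]+m[k+1,4]+p_{0}·p_k·p_{4}.
k=1: 0 + 5664 + 28·4·18 = 7680; k=2: 4592 + 17712 + 28·41·18 = 42968; k=3: 6624 + 0 + 28·24·18 = 18720.
Minimum: 7680 at k=1.

7680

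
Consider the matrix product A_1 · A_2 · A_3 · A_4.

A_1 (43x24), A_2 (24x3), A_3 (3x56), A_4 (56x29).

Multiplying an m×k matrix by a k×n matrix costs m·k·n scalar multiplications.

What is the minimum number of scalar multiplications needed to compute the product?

11709

Adjacent pairs: A_1A_2 = 43·24·3 = 3096; A_2A_3 = 24·3·56 = 4032; A_3A_4 = 3·56·29 = 4872.
Length 3: A_1..A_3: k=1: 0+4032+43·24·56=61824; k=2: 3096+0+43·3·56=10320 → min 10320 | A_2..A_4: k=2: 0+4872+24·3·29=6960; k=3: 4032+0+24·56·29=43008 → min 6960.
Length 4: A_1..A_4: k=1: 0+6960+43·24·29=36888; k=2: 3096+4872+43·3·29=11709; k=3: 10320+0+43·56·29=80152 → min 11709.
Optimal order: ((A_1 · A_2) · (A_3 · A_4)) with cost 11709.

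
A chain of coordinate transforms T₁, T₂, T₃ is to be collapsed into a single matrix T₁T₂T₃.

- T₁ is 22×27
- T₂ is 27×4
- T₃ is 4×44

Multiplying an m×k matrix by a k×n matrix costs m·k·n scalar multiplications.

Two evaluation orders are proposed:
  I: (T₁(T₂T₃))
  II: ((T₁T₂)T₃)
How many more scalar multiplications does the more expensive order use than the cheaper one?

Order I = (T₁(T₂T₃)): (T₂T₃): 27×4 by 4×44 → 27×44, cost 27·4·44 = 4752; (T₁(T₂T₃)): 22×27 by 27×44 → 22×44, cost 22·27·44 = 26136; cumulative 30888. Total 30888.
Order II = ((T₁T₂)T₃): (T₁T₂): 22×27 by 27×4 → 22×4, cost 22·27·4 = 2376; ((T₁T₂)T₃): 22×4 by 4×44 → 22×44, cost 22·4·44 = 3872; cumulative 6248. Total 6248.
Difference: |30888 − 6248| = 24640.

24640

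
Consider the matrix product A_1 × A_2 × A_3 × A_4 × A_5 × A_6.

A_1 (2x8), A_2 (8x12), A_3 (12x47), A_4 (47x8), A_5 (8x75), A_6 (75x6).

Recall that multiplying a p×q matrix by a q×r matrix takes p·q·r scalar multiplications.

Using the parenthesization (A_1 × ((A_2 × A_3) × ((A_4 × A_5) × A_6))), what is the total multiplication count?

(A_2 × A_3): 8×12 by 12×47 → 8×47, cost 8·12·47 = 4512
(A_4 × A_5): 47×8 by 8×75 → 47×75, cost 47·8·75 = 28200
((A_4 × A_5) × A_6): 47×75 by 75×6 → 47×6, cost 47·75·6 = 21150; cumulative 49350
((A_2 × A_3) × ((A_4 × A_5) × A_6)): 8×47 by 47×6 → 8×6, cost 8·47·6 = 2256; cumulative 56118
(A_1 × ((A_2 × A_3) × ((A_4 × A_5) × A_6))): 2×8 by 8×6 → 2×6, cost 2·8·6 = 96; cumulative 56214
Total: 56214 scalar multiplications.

56214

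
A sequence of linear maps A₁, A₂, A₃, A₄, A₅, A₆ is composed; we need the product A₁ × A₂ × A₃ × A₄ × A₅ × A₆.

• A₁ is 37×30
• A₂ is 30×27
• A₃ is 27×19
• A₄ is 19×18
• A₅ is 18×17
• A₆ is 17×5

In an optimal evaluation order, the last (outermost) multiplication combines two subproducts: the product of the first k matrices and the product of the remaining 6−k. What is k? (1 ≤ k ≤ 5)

1

Adjacent pairs: A₁A₂ = 37·30·27 = 29970; A₂A₃ = 30·27·19 = 15390; A₃A₄ = 27·19·18 = 9234; A₄A₅ = 19·18·17 = 5814; A₅A₆ = 18·17·5 = 1530.
Length 3: A₁..A₃: k=1: 0+15390+37·30·19=36480; k=2: 29970+0+37·27·19=48951 → min 36480 | A₂..A₄: k=2: 0+9234+30·27·18=23814; k=3: 15390+0+30·19·18=25650 → min 23814 | A₃..A₅: k=3: 0+5814+27·19·17=14535; k=4: 9234+0+27·18·17=17496 → min 14535 | A₄..A₆: k=4: 0+1530+19·18·5=3240; k=5: 5814+0+19·17·5=7429 → min 3240.
Length 4: A₁..A₄: k=1: 0+23814+37·30·18=43794; k=2: 29970+9234+37·27·18=57186; k=3: 36480+0+37·19·18=49134 → min 43794 | A₂..A₅: k=2: 0+14535+30·27·17=28305; k=3: 15390+5814+30·19·17=30894; k=4: 23814+0+30·18·17=32994 → min 28305 | A₃..A₆: k=3: 0+3240+27·19·5=5805; k=4: 9234+1530+27·18·5=13194; k=5: 14535+0+27·17·5=16830 → min 5805.
Length 5: A₁..A₅: k=1: 0+28305+37·30·17=47175; k=2: 29970+14535+37·27·17=61488; k=3: 36480+5814+37·19·17=54245; k=4: 43794+0+37·18·17=55116 → min 47175 | A₂..A₆: k=2: 0+5805+30·27·5=9855; k=3: 15390+3240+30·19·5=21480; k=4: 23814+1530+30·18·5=28044; k=5: 28305+0+30·17·5=30855 → min 9855.
Top-level splits: k=1: (A₁..A₁)·(A₂..A₆) → 0+9855+37·30·5 = 15405; k=2: (A₁..A₂)·(A₃..A₆) → 29970+5805+37·27·5 = 40770; k=3: (A₁..A₃)·(A₄..A₆) → 36480+3240+37·19·5 = 43235; k=4: (A₁..A₄)·(A₅..A₆) → 43794+1530+37·18·5 = 48654; k=5: (A₁..A₅)·(A₆..A₆) → 47175+0+37·17·5 = 50320.
Best split is after A₁, i.e. k = 1.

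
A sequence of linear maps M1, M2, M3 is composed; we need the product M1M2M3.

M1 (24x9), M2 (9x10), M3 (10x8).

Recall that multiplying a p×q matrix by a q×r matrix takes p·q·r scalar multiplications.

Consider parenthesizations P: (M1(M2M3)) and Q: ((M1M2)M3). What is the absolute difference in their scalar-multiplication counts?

1632

Order P = (M1(M2M3)): (M2M3): 9×10 by 10×8 → 9×8, cost 9·10·8 = 720; (M1(M2M3)): 24×9 by 9×8 → 24×8, cost 24·9·8 = 1728; cumulative 2448. Total 2448.
Order Q = ((M1M2)M3): (M1M2): 24×9 by 9×10 → 24×10, cost 24·9·10 = 2160; ((M1M2)M3): 24×10 by 10×8 → 24×8, cost 24·10·8 = 1920; cumulative 4080. Total 4080.
Difference: |2448 − 4080| = 1632.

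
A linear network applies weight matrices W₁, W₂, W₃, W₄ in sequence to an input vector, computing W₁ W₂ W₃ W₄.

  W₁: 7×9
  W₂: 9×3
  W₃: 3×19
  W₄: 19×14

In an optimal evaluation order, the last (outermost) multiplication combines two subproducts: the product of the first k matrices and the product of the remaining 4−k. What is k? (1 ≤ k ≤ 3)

Adjacent pairs: W₁W₂ = 7·9·3 = 189; W₂W₃ = 9·3·19 = 513; W₃W₄ = 3·19·14 = 798.
Length 3: W₁..W₃: k=1: 0+513+7·9·19=1710; k=2: 189+0+7·3·19=588 → min 588 | W₂..W₄: k=2: 0+798+9·3·14=1176; k=3: 513+0+9·19·14=2907 → min 1176.
Top-level splits: k=1: (W₁..W₁)·(W₂..W₄) → 0+1176+7·9·14 = 2058; k=2: (W₁..W₂)·(W₃..W₄) → 189+798+7·3·14 = 1281; k=3: (W₁..W₃)·(W₄..W₄) → 588+0+7·19·14 = 2450.
Best split is after W₂, i.e. k = 2.

2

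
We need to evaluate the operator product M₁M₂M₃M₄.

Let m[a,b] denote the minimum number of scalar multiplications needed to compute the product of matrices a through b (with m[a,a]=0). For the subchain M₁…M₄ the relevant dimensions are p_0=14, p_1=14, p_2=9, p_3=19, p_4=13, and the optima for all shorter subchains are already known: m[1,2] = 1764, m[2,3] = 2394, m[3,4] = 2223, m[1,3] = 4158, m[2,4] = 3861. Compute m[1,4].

5625

m[1,4] = min over k∈[1,3] of m[1,k]+m[k+1,4]+p_{0}·p_k·p_{4}.
k=1: 0 + 3861 + 14·14·13 = 6409; k=2: 1764 + 2223 + 14·9·13 = 5625; k=3: 4158 + 0 + 14·19·13 = 7616.
Minimum: 5625 at k=2.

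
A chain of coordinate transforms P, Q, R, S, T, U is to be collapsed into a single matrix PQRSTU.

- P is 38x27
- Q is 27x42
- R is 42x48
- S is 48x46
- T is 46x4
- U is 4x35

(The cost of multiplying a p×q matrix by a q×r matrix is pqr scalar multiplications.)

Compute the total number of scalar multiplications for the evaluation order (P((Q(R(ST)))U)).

61122

(ST): 48×46 by 46×4 → 48×4, cost 48·46·4 = 8832
(R(ST)): 42×48 by 48×4 → 42×4, cost 42·48·4 = 8064; cumulative 16896
(Q(R(ST))): 27×42 by 42×4 → 27×4, cost 27·42·4 = 4536; cumulative 21432
((Q(R(ST)))U): 27×4 by 4×35 → 27×35, cost 27·4·35 = 3780; cumulative 25212
(P((Q(R(ST)))U)): 38×27 by 27×35 → 38×35, cost 38·27·35 = 35910; cumulative 61122
Total: 61122 scalar multiplications.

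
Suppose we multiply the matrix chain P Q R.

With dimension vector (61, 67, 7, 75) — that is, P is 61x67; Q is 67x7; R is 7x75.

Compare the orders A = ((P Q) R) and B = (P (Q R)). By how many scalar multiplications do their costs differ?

Order A = ((P Q) R): (P Q): 61×67 by 67×7 → 61×7, cost 61·67·7 = 28609; ((P Q) R): 61×7 by 7×75 → 61×75, cost 61·7·75 = 32025; cumulative 60634. Total 60634.
Order B = (P (Q R)): (Q R): 67×7 by 7×75 → 67×75, cost 67·7·75 = 35175; (P (Q R)): 61×67 by 67×75 → 61×75, cost 61·67·75 = 306525; cumulative 341700. Total 341700.
Difference: |60634 − 341700| = 281066.

281066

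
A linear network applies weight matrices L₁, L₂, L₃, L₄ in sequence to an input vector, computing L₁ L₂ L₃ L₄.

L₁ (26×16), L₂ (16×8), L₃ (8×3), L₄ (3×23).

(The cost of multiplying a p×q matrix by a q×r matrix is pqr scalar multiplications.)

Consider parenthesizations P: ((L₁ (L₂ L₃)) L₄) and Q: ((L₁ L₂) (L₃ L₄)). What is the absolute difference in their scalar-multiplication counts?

5238

Order P = ((L₁ (L₂ L₃)) L₄): (L₂ L₃): 16×8 by 8×3 → 16×3, cost 16·8·3 = 384; (L₁ (L₂ L₃)): 26×16 by 16×3 → 26×3, cost 26·16·3 = 1248; cumulative 1632; ((L₁ (L₂ L₃)) L₄): 26×3 by 3×23 → 26×23, cost 26·3·23 = 1794; cumulative 3426. Total 3426.
Order Q = ((L₁ L₂) (L₃ L₄)): (L₁ L₂): 26×16 by 16×8 → 26×8, cost 26·16·8 = 3328; (L₃ L₄): 8×3 by 3×23 → 8×23, cost 8·3·23 = 552; ((L₁ L₂) (L₃ L₄)): 26×8 by 8×23 → 26×23, cost 26·8·23 = 4784; cumulative 8664. Total 8664.
Difference: |3426 − 8664| = 5238.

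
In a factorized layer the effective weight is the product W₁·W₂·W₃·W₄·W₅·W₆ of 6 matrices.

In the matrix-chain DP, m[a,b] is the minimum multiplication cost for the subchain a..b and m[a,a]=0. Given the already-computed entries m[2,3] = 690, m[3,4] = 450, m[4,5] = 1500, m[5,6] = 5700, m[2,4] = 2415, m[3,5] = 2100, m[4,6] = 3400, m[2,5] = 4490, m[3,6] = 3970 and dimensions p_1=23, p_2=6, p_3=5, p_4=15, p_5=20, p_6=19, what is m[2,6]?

6275

m[2,6] = min over k∈[2,5] of m[2,k]+m[k+1,6]+p_{1}·p_k·p_{6}.
k=2: 0 + 3970 + 23·6·19 = 6592; k=3: 690 + 3400 + 23·5·19 = 6275; k=4: 2415 + 5700 + 23·15·19 = 14670; k=5: 4490 + 0 + 23·20·19 = 13230.
Minimum: 6275 at k=3.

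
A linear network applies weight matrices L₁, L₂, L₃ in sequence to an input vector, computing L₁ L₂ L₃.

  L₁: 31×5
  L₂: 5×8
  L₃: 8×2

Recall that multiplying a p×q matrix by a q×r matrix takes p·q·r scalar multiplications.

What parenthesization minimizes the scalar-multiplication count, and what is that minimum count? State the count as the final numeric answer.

390

(L₁ (L₂ L₃)): cost 390.
((L₁ L₂) L₃): cost 1736.
Optimal: (L₁ (L₂ L₃)) with cost 390.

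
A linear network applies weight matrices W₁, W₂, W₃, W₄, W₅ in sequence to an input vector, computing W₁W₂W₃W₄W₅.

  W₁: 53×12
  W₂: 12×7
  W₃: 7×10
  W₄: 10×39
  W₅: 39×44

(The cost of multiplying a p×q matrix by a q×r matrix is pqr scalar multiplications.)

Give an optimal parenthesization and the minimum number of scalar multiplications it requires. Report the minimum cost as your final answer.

35518

Adjacent pairs: W₁W₂ = 53·12·7 = 4452; W₂W₃ = 12·7·10 = 840; W₃W₄ = 7·10·39 = 2730; W₄W₅ = 10·39·44 = 17160.
Length 3: W₁..W₃: k=1: 0+840+53·12·10=7200; k=2: 4452+0+53·7·10=8162 → min 7200 | W₂..W₄: k=2: 0+2730+12·7·39=6006; k=3: 840+0+12·10·39=5520 → min 5520 | W₃..W₅: k=3: 0+17160+7·10·44=20240; k=4: 2730+0+7·39·44=14742 → min 14742.
Length 4: W₁..W₄: k=1: 0+5520+53·12·39=30324; k=2: 4452+2730+53·7·39=21651; k=3: 7200+0+53·10·39=27870 → min 21651 | W₂..W₅: k=2: 0+14742+12·7·44=18438; k=3: 840+17160+12·10·44=23280; k=4: 5520+0+12·39·44=26112 → min 18438.
Length 5: W₁..W₅: k=1: 0+18438+53·12·44=46422; k=2: 4452+14742+53·7·44=35518; k=3: 7200+17160+53·10·44=47680; k=4: 21651+0+53·39·44=112599 → min 35518.
Optimal parenthesization: ((W₁W₂)((W₃W₄)W₅)) with cost 35518.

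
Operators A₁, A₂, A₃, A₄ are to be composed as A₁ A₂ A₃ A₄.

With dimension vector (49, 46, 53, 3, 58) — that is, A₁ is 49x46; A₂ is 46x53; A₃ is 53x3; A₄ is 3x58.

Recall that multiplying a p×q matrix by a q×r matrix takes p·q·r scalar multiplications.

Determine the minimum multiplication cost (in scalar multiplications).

22602

Adjacent pairs: A₁A₂ = 49·46·53 = 119462; A₂A₃ = 46·53·3 = 7314; A₃A₄ = 53·3·58 = 9222.
Length 3: A₁..A₃: k=1: 0+7314+49·46·3=14076; k=2: 119462+0+49·53·3=127253 → min 14076 | A₂..A₄: k=2: 0+9222+46·53·58=150626; k=3: 7314+0+46·3·58=15318 → min 15318.
Length 4: A₁..A₄: k=1: 0+15318+49·46·58=146050; k=2: 119462+9222+49·53·58=279310; k=3: 14076+0+49·3·58=22602 → min 22602.
Optimal order: ((A₁ (A₂ A₃)) A₄) with cost 22602.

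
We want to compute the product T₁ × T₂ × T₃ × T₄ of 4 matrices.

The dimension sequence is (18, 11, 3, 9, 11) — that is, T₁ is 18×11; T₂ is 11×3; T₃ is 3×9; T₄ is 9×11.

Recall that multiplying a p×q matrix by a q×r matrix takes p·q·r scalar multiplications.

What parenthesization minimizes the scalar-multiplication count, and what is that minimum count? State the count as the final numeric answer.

Adjacent pairs: T₁T₂ = 18·11·3 = 594; T₂T₃ = 11·3·9 = 297; T₃T₄ = 3·9·11 = 297.
Length 3: T₁..T₃: k=1: 0+297+18·11·9=2079; k=2: 594+0+18·3·9=1080 → min 1080 | T₂..T₄: k=2: 0+297+11·3·11=660; k=3: 297+0+11·9·11=1386 → min 660.
Length 4: T₁..T₄: k=1: 0+660+18·11·11=2838; k=2: 594+297+18·3·11=1485; k=3: 1080+0+18·9·11=2862 → min 1485.
Optimal parenthesization: ((T₁ × T₂) × (T₃ × T₄)) with cost 1485.

1485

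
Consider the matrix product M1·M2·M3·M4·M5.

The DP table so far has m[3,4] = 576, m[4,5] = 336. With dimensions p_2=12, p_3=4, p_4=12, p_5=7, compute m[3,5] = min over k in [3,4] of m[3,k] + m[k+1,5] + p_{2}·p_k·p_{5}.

672

m[3,5] = min over k∈[3,4] of m[3,k]+m[k+1,5]+p_{2}·p_k·p_{5}.
k=3: 0 + 336 + 12·4·7 = 672; k=4: 576 + 0 + 12·12·7 = 1584.
Minimum: 672 at k=3.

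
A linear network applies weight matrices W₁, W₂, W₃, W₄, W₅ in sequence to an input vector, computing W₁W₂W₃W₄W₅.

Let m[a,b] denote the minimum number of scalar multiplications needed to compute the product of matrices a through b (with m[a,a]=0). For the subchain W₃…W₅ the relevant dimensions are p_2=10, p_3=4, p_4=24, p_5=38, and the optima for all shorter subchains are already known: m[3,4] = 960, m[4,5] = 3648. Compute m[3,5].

m[3,5] = min over k∈[3,4] of m[3,k]+m[k+1,5]+p_{2}·p_k·p_{5}.
k=3: 0 + 3648 + 10·4·38 = 5168; k=4: 960 + 0 + 10·24·38 = 10080.
Minimum: 5168 at k=3.

5168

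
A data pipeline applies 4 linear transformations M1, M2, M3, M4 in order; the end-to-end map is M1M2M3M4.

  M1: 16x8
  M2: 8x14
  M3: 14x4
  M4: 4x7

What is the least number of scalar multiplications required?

Adjacent pairs: M1M2 = 16·8·14 = 1792; M2M3 = 8·14·4 = 448; M3M4 = 14·4·7 = 392.
Length 3: M1..M3: k=1: 0+448+16·8·4=960; k=2: 1792+0+16·14·4=2688 → min 960 | M2..M4: k=2: 0+392+8·14·7=1176; k=3: 448+0+8·4·7=672 → min 672.
Length 4: M1..M4: k=1: 0+672+16·8·7=1568; k=2: 1792+392+16·14·7=3752; k=3: 960+0+16·4·7=1408 → min 1408.
Optimal order: ((M1(M2M3))M4) with cost 1408.

1408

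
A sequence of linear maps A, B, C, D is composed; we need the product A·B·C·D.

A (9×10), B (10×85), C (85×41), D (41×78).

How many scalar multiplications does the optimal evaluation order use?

Adjacent pairs: AB = 9·10·85 = 7650; BC = 10·85·41 = 34850; CD = 85·41·78 = 271830.
Length 3: A..C: k=1: 0+34850+9·10·41=38540; k=2: 7650+0+9·85·41=39015 → min 38540 | B..D: k=2: 0+271830+10·85·78=338130; k=3: 34850+0+10·41·78=66830 → min 66830.
Length 4: A..D: k=1: 0+66830+9·10·78=73850; k=2: 7650+271830+9·85·78=339150; k=3: 38540+0+9·41·78=67322 → min 67322.
Optimal order: ((A·(B·C))·D) with cost 67322.

67322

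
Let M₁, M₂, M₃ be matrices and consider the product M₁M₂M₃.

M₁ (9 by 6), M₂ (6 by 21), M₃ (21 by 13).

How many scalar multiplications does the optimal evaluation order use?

Order (M₁(M₂M₃)): (M₂M₃): 6×21 by 21×13 → 6×13, cost 6·21·13 = 1638; (M₁(M₂M₃)): 9×6 by 6×13 → 9×13, cost 9·6·13 = 702; cumulative 2340. Total 2340.
Order ((M₁M₂)M₃): (M₁M₂): 9×6 by 6×21 → 9×21, cost 9·6·21 = 1134; ((M₁M₂)M₃): 9×21 by 21×13 → 9×13, cost 9·21·13 = 2457; cumulative 3591. Total 3591.
Minimum: 2340.

2340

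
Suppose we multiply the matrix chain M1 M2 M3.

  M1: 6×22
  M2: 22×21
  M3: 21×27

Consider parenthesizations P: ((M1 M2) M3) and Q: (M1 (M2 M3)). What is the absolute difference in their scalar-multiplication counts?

9864

Order P = ((M1 M2) M3): (M1 M2): 6×22 by 22×21 → 6×21, cost 6·22·21 = 2772; ((M1 M2) M3): 6×21 by 21×27 → 6×27, cost 6·21·27 = 3402; cumulative 6174. Total 6174.
Order Q = (M1 (M2 M3)): (M2 M3): 22×21 by 21×27 → 22×27, cost 22·21·27 = 12474; (M1 (M2 M3)): 6×22 by 22×27 → 6×27, cost 6·22·27 = 3564; cumulative 16038. Total 16038.
Difference: |6174 − 16038| = 9864.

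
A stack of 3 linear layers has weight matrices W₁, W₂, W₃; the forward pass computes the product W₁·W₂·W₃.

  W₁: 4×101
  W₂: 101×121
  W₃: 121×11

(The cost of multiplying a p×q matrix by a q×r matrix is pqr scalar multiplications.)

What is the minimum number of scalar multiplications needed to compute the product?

54208

Order (W₁·(W₂·W₃)): (W₂·W₃): 101×121 by 121×11 → 101×11, cost 101·121·11 = 134431; (W₁·(W₂·W₃)): 4×101 by 101×11 → 4×11, cost 4·101·11 = 4444; cumulative 138875. Total 138875.
Order ((W₁·W₂)·W₃): (W₁·W₂): 4×101 by 101×121 → 4×121, cost 4·101·121 = 48884; ((W₁·W₂)·W₃): 4×121 by 121×11 → 4×11, cost 4·121·11 = 5324; cumulative 54208. Total 54208.
Minimum: 54208.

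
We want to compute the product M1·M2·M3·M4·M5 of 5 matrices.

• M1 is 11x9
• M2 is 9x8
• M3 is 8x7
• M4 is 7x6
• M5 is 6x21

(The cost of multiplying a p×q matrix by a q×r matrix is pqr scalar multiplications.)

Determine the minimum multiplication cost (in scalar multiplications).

2748

Adjacent pairs: M1M2 = 11·9·8 = 792; M2M3 = 9·8·7 = 504; M3M4 = 8·7·6 = 336; M4M5 = 7·6·21 = 882.
Length 3: M1..M3: k=1: 0+504+11·9·7=1197; k=2: 792+0+11·8·7=1408 → min 1197 | M2..M4: k=2: 0+336+9·8·6=768; k=3: 504+0+9·7·6=882 → min 768 | M3..M5: k=3: 0+882+8·7·21=2058; k=4: 336+0+8·6·21=1344 → min 1344.
Length 4: M1..M4: k=1: 0+768+11·9·6=1362; k=2: 792+336+11·8·6=1656; k=3: 1197+0+11·7·6=1659 → min 1362 | M2..M5: k=2: 0+1344+9·8·21=2856; k=3: 504+882+9·7·21=2709; k=4: 768+0+9·6·21=1902 → min 1902.
Length 5: M1..M5: k=1: 0+1902+11·9·21=3981; k=2: 792+1344+11·8·21=3984; k=3: 1197+882+11·7·21=3696; k=4: 1362+0+11·6·21=2748 → min 2748.
Optimal order: ((M1·(M2·(M3·M4)))·M5) with cost 2748.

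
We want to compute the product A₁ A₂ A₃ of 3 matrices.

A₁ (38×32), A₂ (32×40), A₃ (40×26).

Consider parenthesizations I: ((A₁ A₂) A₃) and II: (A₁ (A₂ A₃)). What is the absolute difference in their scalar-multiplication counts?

23264

Order I = ((A₁ A₂) A₃): (A₁ A₂): 38×32 by 32×40 → 38×40, cost 38·32·40 = 48640; ((A₁ A₂) A₃): 38×40 by 40×26 → 38×26, cost 38·40·26 = 39520; cumulative 88160. Total 88160.
Order II = (A₁ (A₂ A₃)): (A₂ A₃): 32×40 by 40×26 → 32×26, cost 32·40·26 = 33280; (A₁ (A₂ A₃)): 38×32 by 32×26 → 38×26, cost 38·32·26 = 31616; cumulative 64896. Total 64896.
Difference: |88160 − 64896| = 23264.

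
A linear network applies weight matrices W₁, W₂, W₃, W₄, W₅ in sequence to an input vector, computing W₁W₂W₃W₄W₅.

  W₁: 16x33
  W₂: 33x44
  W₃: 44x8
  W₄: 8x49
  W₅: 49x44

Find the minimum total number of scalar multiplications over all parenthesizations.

Adjacent pairs: W₁W₂ = 16·33·44 = 23232; W₂W₃ = 33·44·8 = 11616; W₃W₄ = 44·8·49 = 17248; W₄W₅ = 8·49·44 = 17248.
Length 3: W₁..W₃: k=1: 0+11616+16·33·8=15840; k=2: 23232+0+16·44·8=28864 → min 15840 | W₂..W₄: k=2: 0+17248+33·44·49=88396; k=3: 11616+0+33·8·49=24552 → min 24552 | W₃..W₅: k=3: 0+17248+44·8·44=32736; k=4: 17248+0+44·49·44=112112 → min 32736.
Length 4: W₁..W₄: k=1: 0+24552+16·33·49=50424; k=2: 23232+17248+16·44·49=74976; k=3: 15840+0+16·8·49=22112 → min 22112 | W₂..W₅: k=2: 0+32736+33·44·44=96624; k=3: 11616+17248+33·8·44=40480; k=4: 24552+0+33·49·44=95700 → min 40480.
Length 5: W₁..W₅: k=1: 0+40480+16·33·44=63712; k=2: 23232+32736+16·44·44=86944; k=3: 15840+17248+16·8·44=38720; k=4: 22112+0+16·49·44=56608 → min 38720.
Optimal order: ((W₁(W₂W₃))(W₄W₅)) with cost 38720.

38720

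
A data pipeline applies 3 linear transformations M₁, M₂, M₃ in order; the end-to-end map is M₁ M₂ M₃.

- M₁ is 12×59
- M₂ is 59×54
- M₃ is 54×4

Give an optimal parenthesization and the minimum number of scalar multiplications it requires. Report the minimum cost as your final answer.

15576

(M₁ (M₂ M₃)): cost 15576.
((M₁ M₂) M₃): cost 40824.
Optimal: (M₁ (M₂ M₃)) with cost 15576.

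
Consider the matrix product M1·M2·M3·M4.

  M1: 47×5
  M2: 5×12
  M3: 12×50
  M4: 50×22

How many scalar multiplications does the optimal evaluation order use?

13670

Adjacent pairs: M1M2 = 47·5·12 = 2820; M2M3 = 5·12·50 = 3000; M3M4 = 12·50·22 = 13200.
Length 3: M1..M3: k=1: 0+3000+47·5·50=14750; k=2: 2820+0+47·12·50=31020 → min 14750 | M2..M4: k=2: 0+13200+5·12·22=14520; k=3: 3000+0+5·50·22=8500 → min 8500.
Length 4: M1..M4: k=1: 0+8500+47·5·22=13670; k=2: 2820+13200+47·12·22=28428; k=3: 14750+0+47·50·22=66450 → min 13670.
Optimal order: (M1·((M2·M3)·M4)) with cost 13670.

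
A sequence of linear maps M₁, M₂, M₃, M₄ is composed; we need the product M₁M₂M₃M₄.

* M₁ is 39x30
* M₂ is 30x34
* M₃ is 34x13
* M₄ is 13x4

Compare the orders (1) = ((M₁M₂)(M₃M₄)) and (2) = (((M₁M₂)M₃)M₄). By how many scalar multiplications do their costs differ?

Order (1) = ((M₁M₂)(M₃M₄)): (M₁M₂): 39×30 by 30×34 → 39×34, cost 39·30·34 = 39780; (M₃M₄): 34×13 by 13×4 → 34×4, cost 34·13·4 = 1768; ((M₁M₂)(M₃M₄)): 39×34 by 34×4 → 39×4, cost 39·34·4 = 5304; cumulative 46852. Total 46852.
Order (2) = (((M₁M₂)M₃)M₄): (M₁M₂): 39×30 by 30×34 → 39×34, cost 39·30·34 = 39780; ((M₁M₂)M₃): 39×34 by 34×13 → 39×13, cost 39·34·13 = 17238; cumulative 57018; (((M₁M₂)M₃)M₄): 39×13 by 13×4 → 39×4, cost 39·13·4 = 2028; cumulative 59046. Total 59046.
Difference: |46852 − 59046| = 12194.

12194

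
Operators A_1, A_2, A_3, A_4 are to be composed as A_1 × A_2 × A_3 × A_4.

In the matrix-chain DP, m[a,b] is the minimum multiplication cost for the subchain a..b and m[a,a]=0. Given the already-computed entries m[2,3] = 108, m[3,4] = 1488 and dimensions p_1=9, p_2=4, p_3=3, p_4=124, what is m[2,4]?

m[2,4] = min over k∈[2,3] of m[2,k]+m[k+1,4]+p_{1}·p_k·p_{4}.
k=2: 0 + 1488 + 9·4·124 = 5952; k=3: 108 + 0 + 9·3·124 = 3456.
Minimum: 3456 at k=3.

3456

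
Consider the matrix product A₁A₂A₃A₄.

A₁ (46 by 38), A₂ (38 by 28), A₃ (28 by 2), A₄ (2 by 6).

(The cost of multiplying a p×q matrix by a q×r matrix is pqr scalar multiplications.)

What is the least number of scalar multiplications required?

6176

Adjacent pairs: A₁A₂ = 46·38·28 = 48944; A₂A₃ = 38·28·2 = 2128; A₃A₄ = 28·2·6 = 336.
Length 3: A₁..A₃: k=1: 0+2128+46·38·2=5624; k=2: 48944+0+46·28·2=51520 → min 5624 | A₂..A₄: k=2: 0+336+38·28·6=6720; k=3: 2128+0+38·2·6=2584 → min 2584.
Length 4: A₁..A₄: k=1: 0+2584+46·38·6=13072; k=2: 48944+336+46·28·6=57008; k=3: 5624+0+46·2·6=6176 → min 6176.
Optimal order: ((A₁(A₂A₃))A₄) with cost 6176.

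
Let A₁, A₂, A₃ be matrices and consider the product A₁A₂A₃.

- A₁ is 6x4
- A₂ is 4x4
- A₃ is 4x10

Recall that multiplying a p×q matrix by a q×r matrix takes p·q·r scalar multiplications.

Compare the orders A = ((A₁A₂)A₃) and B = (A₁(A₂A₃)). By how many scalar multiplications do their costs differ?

Order A = ((A₁A₂)A₃): (A₁A₂): 6×4 by 4×4 → 6×4, cost 6·4·4 = 96; ((A₁A₂)A₃): 6×4 by 4×10 → 6×10, cost 6·4·10 = 240; cumulative 336. Total 336.
Order B = (A₁(A₂A₃)): (A₂A₃): 4×4 by 4×10 → 4×10, cost 4·4·10 = 160; (A₁(A₂A₃)): 6×4 by 4×10 → 6×10, cost 6·4·10 = 240; cumulative 400. Total 400.
Difference: |336 − 400| = 64.

64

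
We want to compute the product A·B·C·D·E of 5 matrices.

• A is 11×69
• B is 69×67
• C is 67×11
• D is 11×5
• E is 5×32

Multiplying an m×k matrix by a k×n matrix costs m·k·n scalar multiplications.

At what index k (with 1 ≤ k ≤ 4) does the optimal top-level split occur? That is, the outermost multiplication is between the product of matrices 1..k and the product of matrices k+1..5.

4

Adjacent pairs: AB = 11·69·67 = 50853; BC = 69·67·11 = 50853; CD = 67·11·5 = 3685; DE = 11·5·32 = 1760.
Length 3: A..C: k=1: 0+50853+11·69·11=59202; k=2: 50853+0+11·67·11=58960 → min 58960 | B..D: k=2: 0+3685+69·67·5=26800; k=3: 50853+0+69·11·5=54648 → min 26800 | C..E: k=3: 0+1760+67·11·32=25344; k=4: 3685+0+67·5·32=14405 → min 14405.
Length 4: A..D: k=1: 0+26800+11·69·5=30595; k=2: 50853+3685+11·67·5=58223; k=3: 58960+0+11·11·5=59565 → min 30595 | B..E: k=2: 0+14405+69·67·32=162341; k=3: 50853+1760+69·11·32=76901; k=4: 26800+0+69·5·32=37840 → min 37840.
Top-level splits: k=1: (A..A)·(B..E) → 0+37840+11·69·32 = 62128; k=2: (A..B)·(C..E) → 50853+14405+11·67·32 = 88842; k=3: (A..C)·(D..E) → 58960+1760+11·11·32 = 64592; k=4: (A..D)·(E..E) → 30595+0+11·5·32 = 32355.
Best split is after D, i.e. k = 4.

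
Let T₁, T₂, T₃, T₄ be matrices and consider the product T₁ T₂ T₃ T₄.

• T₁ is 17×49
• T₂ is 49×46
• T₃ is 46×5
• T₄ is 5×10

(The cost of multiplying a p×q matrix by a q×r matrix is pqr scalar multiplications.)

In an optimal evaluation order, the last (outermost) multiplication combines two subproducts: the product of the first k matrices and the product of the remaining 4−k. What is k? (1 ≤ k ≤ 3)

3

Adjacent pairs: T₁T₂ = 17·49·46 = 38318; T₂T₃ = 49·46·5 = 11270; T₃T₄ = 46·5·10 = 2300.
Length 3: T₁..T₃: k=1: 0+11270+17·49·5=15435; k=2: 38318+0+17·46·5=42228 → min 15435 | T₂..T₄: k=2: 0+2300+49·46·10=24840; k=3: 11270+0+49·5·10=13720 → min 13720.
Top-level splits: k=1: (T₁..T₁)·(T₂..T₄) → 0+13720+17·49·10 = 22050; k=2: (T₁..T₂)·(T₃..T₄) → 38318+2300+17·46·10 = 48438; k=3: (T₁..T₃)·(T₄..T₄) → 15435+0+17·5·10 = 16285.
Best split is after T₃, i.e. k = 3.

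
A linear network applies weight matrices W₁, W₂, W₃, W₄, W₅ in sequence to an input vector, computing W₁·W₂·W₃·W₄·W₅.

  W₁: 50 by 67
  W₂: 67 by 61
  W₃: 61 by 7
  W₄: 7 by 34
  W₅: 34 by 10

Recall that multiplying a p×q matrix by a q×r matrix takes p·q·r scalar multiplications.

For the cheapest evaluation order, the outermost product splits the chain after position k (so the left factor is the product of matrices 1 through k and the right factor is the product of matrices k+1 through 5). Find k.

Adjacent pairs: W₁W₂ = 50·67·61 = 204350; W₂W₃ = 67·61·7 = 28609; W₃W₄ = 61·7·34 = 14518; W₄W₅ = 7·34·10 = 2380.
Length 3: W₁..W₃: k=1: 0+28609+50·67·7=52059; k=2: 204350+0+50·61·7=225700 → min 52059 | W₂..W₄: k=2: 0+14518+67·61·34=153476; k=3: 28609+0+67·7·34=44555 → min 44555 | W₃..W₅: k=3: 0+2380+61·7·10=6650; k=4: 14518+0+61·34·10=35258 → min 6650.
Length 4: W₁..W₄: k=1: 0+44555+50·67·34=158455; k=2: 204350+14518+50·61·34=322568; k=3: 52059+0+50·7·34=63959 → min 63959 | W₂..W₅: k=2: 0+6650+67·61·10=47520; k=3: 28609+2380+67·7·10=35679; k=4: 44555+0+67·34·10=67335 → min 35679.
Top-level splits: k=1: (W₁..W₁)·(W₂..W₅) → 0+35679+50·67·10 = 69179; k=2: (W₁..W₂)·(W₃..W₅) → 204350+6650+50·61·10 = 241500; k=3: (W₁..W₃)·(W₄..W₅) → 52059+2380+50·7·10 = 57939; k=4: (W₁..W₄)·(W₅..W₅) → 63959+0+50·34·10 = 80959.
Best split is after W₃, i.e. k = 3.

3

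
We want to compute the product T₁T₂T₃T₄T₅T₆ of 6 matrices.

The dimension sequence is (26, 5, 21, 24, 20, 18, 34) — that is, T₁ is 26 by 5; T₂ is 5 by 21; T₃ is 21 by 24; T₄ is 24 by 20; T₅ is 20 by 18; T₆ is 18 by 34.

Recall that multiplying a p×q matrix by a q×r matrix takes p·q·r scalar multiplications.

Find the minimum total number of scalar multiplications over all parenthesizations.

14200

Adjacent pairs: T₁T₂ = 26·5·21 = 2730; T₂T₃ = 5·21·24 = 2520; T₃T₄ = 21·24·20 = 10080; T₄T₅ = 24·20·18 = 8640; T₅T₆ = 20·18·34 = 12240.
Length 3: T₁..T₃: k=1: 0+2520+26·5·24=5640; k=2: 2730+0+26·21·24=15834 → min 5640 | T₂..T₄: k=2: 0+10080+5·21·20=12180; k=3: 2520+0+5·24·20=4920 → min 4920 | T₃..T₅: k=3: 0+8640+21·24·18=17712; k=4: 10080+0+21·20·18=17640 → min 17640 | T₄..T₆: k=4: 0+12240+24·20·34=28560; k=5: 8640+0+24·18·34=23328 → min 23328.
Length 4: T₁..T₄: k=1: 0+4920+26·5·20=7520; k=2: 2730+10080+26·21·20=23730; k=3: 5640+0+26·24·20=18120 → min 7520 | T₂..T₅: k=2: 0+17640+5·21·18=19530; k=3: 2520+8640+5·24·18=13320; k=4: 4920+0+5·20·18=6720 → min 6720 | T₃..T₆: k=3: 0+23328+21·24·34=40464; k=4: 10080+12240+21·20·34=36600; k=5: 17640+0+21·18·34=30492 → min 30492.
Length 5: T₁..T₅: k=1: 0+6720+26·5·18=9060; k=2: 2730+17640+26·21·18=30198; k=3: 5640+8640+26·24·18=25512; k=4: 7520+0+26·20·18=16880 → min 9060 | T₂..T₆: k=2: 0+30492+5·21·34=34062; k=3: 2520+23328+5·24·34=29928; k=4: 4920+12240+5·20·34=20560; k=5: 6720+0+5·18·34=9780 → min 9780.
Length 6: T₁..T₆: k=1: 0+9780+26·5·34=14200; k=2: 2730+30492+26·21·34=51786; k=3: 5640+23328+26·24·34=50184; k=4: 7520+12240+26·20·34=37440; k=5: 9060+0+26·18·34=24972 → min 14200.
Optimal order: (T₁((((T₂T₃)T₄)T₅)T₆)) with cost 14200.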